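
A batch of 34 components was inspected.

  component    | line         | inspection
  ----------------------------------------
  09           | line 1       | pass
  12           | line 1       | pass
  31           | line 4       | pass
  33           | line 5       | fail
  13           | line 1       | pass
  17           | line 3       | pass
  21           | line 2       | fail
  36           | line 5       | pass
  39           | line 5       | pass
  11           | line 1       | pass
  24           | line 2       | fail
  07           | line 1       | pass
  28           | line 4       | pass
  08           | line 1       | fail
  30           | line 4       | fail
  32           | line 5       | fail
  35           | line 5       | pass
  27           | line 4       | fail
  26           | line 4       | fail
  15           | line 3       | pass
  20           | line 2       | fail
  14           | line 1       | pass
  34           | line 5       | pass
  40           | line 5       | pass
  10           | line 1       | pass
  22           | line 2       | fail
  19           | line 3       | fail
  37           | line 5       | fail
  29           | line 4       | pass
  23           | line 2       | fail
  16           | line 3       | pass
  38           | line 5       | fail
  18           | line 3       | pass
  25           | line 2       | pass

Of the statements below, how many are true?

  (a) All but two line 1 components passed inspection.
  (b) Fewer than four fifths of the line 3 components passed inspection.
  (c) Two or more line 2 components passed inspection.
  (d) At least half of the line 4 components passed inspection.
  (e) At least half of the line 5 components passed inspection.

2

(a) line 1: |A| = 8, |A ∩ B| = 7; needs |A ∖ B| = 2 — false.
(b) line 3: |A| = 5, |A ∩ B| = 4; needs |A ∩ B| / |A| < 4/5 — false.
(c) line 2: |A| = 6, |A ∩ B| = 1; needs |A ∩ B| ≥ 2 — false.
(d) line 4: |A| = 6, |A ∩ B| = 3; needs |A ∩ B| ≥ |A ∖ B| — true.
(e) line 5: |A| = 9, |A ∩ B| = 5; needs |A ∩ B| ≥ |A ∖ B| — true.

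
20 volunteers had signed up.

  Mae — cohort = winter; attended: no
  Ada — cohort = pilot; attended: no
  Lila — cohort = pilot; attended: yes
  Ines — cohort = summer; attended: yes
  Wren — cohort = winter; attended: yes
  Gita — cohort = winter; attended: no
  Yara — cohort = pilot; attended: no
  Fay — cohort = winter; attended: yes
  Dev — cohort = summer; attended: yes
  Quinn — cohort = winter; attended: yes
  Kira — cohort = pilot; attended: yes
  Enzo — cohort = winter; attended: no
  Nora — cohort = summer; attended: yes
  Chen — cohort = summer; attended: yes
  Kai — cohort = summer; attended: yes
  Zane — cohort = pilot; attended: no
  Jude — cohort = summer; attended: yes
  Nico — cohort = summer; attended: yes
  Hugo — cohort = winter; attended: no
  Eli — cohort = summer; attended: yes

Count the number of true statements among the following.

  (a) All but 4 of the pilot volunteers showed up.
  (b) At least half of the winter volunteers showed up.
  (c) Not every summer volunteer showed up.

(a) pilot: |A| = 5, |A ∩ B| = 2; needs |A ∖ B| = 4 — false.
(b) winter: |A| = 7, |A ∩ B| = 3; needs |A ∩ B| ≥ |A ∖ B| — false.
(c) summer: |A| = 8, |A ∩ B| = 8; needs A ⊄ B (|A ∖ B| ≥ 1) — false.

0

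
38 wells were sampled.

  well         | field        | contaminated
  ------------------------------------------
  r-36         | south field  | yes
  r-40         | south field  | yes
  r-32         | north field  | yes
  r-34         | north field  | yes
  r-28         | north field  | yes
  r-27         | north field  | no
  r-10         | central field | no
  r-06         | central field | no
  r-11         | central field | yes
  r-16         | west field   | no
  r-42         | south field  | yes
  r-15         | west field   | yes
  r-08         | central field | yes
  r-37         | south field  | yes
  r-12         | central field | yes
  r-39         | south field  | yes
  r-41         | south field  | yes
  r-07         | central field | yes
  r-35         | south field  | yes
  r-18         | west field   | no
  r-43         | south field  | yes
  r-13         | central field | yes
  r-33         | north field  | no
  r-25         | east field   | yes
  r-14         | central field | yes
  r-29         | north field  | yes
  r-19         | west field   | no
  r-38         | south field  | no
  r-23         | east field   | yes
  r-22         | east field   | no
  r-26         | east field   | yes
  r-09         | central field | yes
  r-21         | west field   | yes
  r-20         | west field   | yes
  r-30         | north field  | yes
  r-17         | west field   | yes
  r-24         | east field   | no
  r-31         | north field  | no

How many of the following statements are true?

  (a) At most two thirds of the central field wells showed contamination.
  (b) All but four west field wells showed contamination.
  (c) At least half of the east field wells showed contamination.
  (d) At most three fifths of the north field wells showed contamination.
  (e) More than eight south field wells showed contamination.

(a) central field: |A| = 9, |A ∩ B| = 7; needs |A ∩ B| / |A| ≤ 2/3 — false.
(b) west field: |A| = 7, |A ∩ B| = 4; needs |A ∖ B| = 4 — false.
(c) east field: |A| = 5, |A ∩ B| = 3; needs |A ∩ B| ≥ |A ∖ B| — true.
(d) north field: |A| = 8, |A ∩ B| = 5; needs |A ∩ B| / |A| ≤ 3/5 — false.
(e) south field: |A| = 9, |A ∩ B| = 8; needs |A ∩ B| > 8 — false.

1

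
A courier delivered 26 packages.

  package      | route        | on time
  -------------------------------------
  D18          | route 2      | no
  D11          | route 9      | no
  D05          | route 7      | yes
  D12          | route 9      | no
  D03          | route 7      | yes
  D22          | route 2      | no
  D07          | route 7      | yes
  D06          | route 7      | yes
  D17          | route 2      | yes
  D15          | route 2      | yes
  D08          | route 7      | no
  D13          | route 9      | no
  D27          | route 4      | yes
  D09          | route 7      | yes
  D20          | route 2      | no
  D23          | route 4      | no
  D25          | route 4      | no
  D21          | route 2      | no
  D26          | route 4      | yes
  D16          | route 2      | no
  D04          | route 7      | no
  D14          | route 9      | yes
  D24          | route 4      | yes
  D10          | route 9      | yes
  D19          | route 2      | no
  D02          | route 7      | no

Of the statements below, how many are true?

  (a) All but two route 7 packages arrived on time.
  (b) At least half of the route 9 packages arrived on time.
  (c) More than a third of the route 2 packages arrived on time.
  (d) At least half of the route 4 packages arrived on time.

(a) route 7: |A| = 8, |A ∩ B| = 5; needs |A ∖ B| = 2 — false.
(b) route 9: |A| = 5, |A ∩ B| = 2; needs |A ∩ B| ≥ |A ∖ B| — false.
(c) route 2: |A| = 8, |A ∩ B| = 2; needs |A ∩ B| / |A| > 1/3 — false.
(d) route 4: |A| = 5, |A ∩ B| = 3; needs |A ∩ B| ≥ |A ∖ B| — true.

1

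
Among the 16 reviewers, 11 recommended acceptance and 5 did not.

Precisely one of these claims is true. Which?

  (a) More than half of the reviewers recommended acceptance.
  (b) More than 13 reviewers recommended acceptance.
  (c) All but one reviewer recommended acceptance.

(a)

|A| = 16, |A ∩ B| = 11, |A ∖ B| = 5.
(a) requires |A ∩ B| > |A ∖ B|: true.
(b) requires |A ∩ B| > 13: false.
(c) requires |A ∖ B| = 1: false.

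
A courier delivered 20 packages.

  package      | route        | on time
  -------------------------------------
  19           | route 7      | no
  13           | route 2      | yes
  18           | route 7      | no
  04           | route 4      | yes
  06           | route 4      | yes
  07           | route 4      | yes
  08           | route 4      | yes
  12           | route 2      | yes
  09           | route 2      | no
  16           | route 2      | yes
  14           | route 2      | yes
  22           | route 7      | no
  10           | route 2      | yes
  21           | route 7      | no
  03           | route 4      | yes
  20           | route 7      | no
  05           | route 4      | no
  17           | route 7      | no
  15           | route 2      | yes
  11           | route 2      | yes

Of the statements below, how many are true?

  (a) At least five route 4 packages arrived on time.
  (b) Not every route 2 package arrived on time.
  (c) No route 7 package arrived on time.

(a) route 4: |A| = 6, |A ∩ B| = 5; needs |A ∩ B| ≥ 5 — true.
(b) route 2: |A| = 8, |A ∩ B| = 7; needs A ⊄ B (|A ∖ B| ≥ 1) — true.
(c) route 7: |A| = 6, |A ∩ B| = 0; needs A ∩ B = ∅ (|A ∩ B| = 0) — true.

3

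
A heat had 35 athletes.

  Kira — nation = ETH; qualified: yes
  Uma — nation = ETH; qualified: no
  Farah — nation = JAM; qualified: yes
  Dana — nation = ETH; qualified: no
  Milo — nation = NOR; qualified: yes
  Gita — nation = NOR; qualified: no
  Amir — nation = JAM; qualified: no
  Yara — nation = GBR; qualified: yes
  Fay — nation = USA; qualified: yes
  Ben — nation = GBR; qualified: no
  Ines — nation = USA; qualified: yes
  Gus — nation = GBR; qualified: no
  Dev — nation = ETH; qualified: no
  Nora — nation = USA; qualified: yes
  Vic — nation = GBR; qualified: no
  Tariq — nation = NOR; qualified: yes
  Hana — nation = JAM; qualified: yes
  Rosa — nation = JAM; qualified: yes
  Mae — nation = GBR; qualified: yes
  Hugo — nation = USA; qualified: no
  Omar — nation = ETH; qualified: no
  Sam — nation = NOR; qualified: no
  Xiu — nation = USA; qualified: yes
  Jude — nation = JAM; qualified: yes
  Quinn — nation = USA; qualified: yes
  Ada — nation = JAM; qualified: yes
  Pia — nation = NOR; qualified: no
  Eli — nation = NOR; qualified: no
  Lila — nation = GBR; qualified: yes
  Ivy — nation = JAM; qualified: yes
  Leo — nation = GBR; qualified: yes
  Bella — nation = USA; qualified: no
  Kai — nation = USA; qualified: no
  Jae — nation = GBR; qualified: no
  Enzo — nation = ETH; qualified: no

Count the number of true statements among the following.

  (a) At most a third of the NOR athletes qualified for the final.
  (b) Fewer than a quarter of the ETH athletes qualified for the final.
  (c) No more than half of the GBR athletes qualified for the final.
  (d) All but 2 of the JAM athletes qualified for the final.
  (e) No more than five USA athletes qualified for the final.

(a) NOR: |A| = 6, |A ∩ B| = 2; needs |A ∩ B| / |A| ≤ 1/3 — true.
(b) ETH: |A| = 6, |A ∩ B| = 1; needs |A ∩ B| / |A| < 1/4 — true.
(c) GBR: |A| = 8, |A ∩ B| = 4; needs |A ∩ B| ≤ |A ∖ B| — true.
(d) JAM: |A| = 7, |A ∩ B| = 6; needs |A ∖ B| = 2 — false.
(e) USA: |A| = 8, |A ∩ B| = 5; needs |A ∩ B| ≤ 5 — true.

4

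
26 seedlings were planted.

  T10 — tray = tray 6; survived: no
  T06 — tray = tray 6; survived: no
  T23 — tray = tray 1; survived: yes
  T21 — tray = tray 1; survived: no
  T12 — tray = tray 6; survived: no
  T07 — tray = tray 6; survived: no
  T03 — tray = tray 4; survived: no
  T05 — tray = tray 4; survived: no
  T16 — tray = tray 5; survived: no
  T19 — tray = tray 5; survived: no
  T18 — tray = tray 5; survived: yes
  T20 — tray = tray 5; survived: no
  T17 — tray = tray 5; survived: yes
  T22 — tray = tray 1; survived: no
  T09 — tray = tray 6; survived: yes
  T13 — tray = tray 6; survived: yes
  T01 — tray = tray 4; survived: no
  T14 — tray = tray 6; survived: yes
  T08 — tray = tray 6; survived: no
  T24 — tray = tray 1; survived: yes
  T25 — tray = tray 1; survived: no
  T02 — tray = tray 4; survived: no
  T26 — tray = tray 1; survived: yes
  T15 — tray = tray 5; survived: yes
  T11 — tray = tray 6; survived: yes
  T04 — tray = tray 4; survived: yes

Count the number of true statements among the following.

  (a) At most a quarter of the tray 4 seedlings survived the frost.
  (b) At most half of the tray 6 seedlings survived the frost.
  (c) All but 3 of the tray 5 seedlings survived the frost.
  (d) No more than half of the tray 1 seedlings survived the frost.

4

(a) tray 4: |A| = 5, |A ∩ B| = 1; needs |A ∩ B| / |A| ≤ 1/4 — true.
(b) tray 6: |A| = 9, |A ∩ B| = 4; needs |A ∩ B| ≤ |A ∖ B| — true.
(c) tray 5: |A| = 6, |A ∩ B| = 3; needs |A ∖ B| = 3 — true.
(d) tray 1: |A| = 6, |A ∩ B| = 3; needs |A ∩ B| ≤ |A ∖ B| — true.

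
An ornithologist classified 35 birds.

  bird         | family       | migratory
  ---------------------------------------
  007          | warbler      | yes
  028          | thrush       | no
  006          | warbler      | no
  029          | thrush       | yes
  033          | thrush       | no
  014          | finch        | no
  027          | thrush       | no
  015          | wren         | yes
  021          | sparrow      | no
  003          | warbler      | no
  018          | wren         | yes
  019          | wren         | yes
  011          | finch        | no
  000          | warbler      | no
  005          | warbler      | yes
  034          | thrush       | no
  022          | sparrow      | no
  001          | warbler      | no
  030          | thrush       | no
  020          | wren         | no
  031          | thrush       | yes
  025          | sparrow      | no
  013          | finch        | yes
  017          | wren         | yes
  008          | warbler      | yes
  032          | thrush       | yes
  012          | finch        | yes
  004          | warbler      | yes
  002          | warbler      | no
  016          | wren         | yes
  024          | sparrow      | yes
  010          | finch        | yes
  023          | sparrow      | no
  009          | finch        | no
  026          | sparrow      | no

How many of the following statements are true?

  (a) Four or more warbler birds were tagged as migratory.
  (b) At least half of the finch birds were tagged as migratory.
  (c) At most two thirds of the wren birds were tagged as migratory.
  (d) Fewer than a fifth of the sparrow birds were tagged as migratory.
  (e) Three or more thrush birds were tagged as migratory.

(a) warbler: |A| = 9, |A ∩ B| = 4; needs |A ∩ B| ≥ 4 — true.
(b) finch: |A| = 6, |A ∩ B| = 3; needs |A ∩ B| ≥ |A ∖ B| — true.
(c) wren: |A| = 6, |A ∩ B| = 5; needs |A ∩ B| / |A| ≤ 2/3 — false.
(d) sparrow: |A| = 6, |A ∩ B| = 1; needs |A ∩ B| / |A| < 1/5 — true.
(e) thrush: |A| = 8, |A ∩ B| = 3; needs |A ∩ B| ≥ 3 — true.

4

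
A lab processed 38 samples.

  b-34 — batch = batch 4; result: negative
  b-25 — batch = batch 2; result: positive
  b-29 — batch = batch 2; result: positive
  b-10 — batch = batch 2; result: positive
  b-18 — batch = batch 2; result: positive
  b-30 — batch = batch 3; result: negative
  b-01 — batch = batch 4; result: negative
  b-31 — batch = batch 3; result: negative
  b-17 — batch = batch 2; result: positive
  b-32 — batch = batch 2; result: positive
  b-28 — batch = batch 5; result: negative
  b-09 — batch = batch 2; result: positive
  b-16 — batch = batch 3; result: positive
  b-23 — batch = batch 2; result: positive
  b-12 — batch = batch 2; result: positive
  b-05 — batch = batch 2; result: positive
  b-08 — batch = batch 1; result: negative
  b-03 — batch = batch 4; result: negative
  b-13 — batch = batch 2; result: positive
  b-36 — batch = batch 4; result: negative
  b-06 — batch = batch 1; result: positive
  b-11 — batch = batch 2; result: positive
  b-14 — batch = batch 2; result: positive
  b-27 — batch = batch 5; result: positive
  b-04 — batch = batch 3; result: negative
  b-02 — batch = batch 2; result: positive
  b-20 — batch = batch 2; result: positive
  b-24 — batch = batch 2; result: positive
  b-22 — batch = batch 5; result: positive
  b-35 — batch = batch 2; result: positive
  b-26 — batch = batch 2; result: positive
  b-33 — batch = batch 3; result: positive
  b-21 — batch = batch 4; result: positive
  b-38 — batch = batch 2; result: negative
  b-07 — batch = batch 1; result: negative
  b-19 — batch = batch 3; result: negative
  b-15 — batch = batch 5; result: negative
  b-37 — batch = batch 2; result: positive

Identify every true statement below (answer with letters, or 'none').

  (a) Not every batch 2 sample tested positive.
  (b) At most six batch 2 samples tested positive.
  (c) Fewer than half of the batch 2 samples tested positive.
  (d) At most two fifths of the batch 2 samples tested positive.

(a)

|A| = 20, |A ∩ B| = 19, |A ∖ B| = 1.
(a) A ⊄ B (|A ∖ B| ≥ 1): holds.
(b) |A ∩ B| ≤ 6: fails.
(c) |A ∩ B| < |A ∖ B|: fails.
(d) |A ∩ B| / |A| ≤ 2/5: fails.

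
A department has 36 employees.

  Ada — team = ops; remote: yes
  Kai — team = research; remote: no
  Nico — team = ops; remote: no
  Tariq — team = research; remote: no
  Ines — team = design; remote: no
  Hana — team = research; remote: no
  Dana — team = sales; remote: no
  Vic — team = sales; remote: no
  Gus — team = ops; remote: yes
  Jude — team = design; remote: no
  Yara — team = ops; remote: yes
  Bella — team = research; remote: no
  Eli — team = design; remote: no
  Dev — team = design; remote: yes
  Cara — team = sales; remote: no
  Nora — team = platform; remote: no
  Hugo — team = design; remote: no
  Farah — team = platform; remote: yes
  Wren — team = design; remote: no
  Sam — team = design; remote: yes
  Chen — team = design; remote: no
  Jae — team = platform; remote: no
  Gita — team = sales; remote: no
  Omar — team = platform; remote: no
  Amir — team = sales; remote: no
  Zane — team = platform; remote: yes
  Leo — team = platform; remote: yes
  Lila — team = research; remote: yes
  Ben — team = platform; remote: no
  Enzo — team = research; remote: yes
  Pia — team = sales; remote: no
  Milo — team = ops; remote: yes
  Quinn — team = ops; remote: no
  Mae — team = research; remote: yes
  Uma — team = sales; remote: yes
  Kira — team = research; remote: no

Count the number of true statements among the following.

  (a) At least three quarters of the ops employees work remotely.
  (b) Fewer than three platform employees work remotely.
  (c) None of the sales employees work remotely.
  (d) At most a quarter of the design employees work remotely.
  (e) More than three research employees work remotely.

1

(a) ops: |A| = 6, |A ∩ B| = 4; needs |A ∩ B| / |A| ≥ 3/4 — false.
(b) platform: |A| = 7, |A ∩ B| = 3; needs |A ∩ B| < 3 — false.
(c) sales: |A| = 7, |A ∩ B| = 1; needs A ∩ B = ∅ (|A ∩ B| = 0) — false.
(d) design: |A| = 8, |A ∩ B| = 2; needs |A ∩ B| / |A| ≤ 1/4 — true.
(e) research: |A| = 8, |A ∩ B| = 3; needs |A ∩ B| > 3 — false.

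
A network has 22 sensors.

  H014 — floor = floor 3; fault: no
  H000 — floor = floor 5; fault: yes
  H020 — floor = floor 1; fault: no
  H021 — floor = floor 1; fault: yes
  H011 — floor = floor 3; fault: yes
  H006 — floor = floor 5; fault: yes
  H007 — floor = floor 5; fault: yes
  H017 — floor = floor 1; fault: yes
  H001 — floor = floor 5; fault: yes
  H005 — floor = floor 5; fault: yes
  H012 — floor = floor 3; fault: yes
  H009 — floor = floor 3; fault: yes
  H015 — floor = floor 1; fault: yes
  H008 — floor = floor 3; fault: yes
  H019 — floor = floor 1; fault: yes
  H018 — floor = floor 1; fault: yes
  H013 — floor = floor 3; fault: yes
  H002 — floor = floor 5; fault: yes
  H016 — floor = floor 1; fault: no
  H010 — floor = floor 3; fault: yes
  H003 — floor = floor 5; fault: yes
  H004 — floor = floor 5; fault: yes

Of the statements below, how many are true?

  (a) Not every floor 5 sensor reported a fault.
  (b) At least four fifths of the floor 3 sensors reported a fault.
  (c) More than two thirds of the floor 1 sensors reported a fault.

(a) floor 5: |A| = 8, |A ∩ B| = 8; needs A ⊄ B (|A ∖ B| ≥ 1) — false.
(b) floor 3: |A| = 7, |A ∩ B| = 6; needs |A ∩ B| / |A| ≥ 4/5 — true.
(c) floor 1: |A| = 7, |A ∩ B| = 5; needs |A ∩ B| / |A| > 2/3 — true.

2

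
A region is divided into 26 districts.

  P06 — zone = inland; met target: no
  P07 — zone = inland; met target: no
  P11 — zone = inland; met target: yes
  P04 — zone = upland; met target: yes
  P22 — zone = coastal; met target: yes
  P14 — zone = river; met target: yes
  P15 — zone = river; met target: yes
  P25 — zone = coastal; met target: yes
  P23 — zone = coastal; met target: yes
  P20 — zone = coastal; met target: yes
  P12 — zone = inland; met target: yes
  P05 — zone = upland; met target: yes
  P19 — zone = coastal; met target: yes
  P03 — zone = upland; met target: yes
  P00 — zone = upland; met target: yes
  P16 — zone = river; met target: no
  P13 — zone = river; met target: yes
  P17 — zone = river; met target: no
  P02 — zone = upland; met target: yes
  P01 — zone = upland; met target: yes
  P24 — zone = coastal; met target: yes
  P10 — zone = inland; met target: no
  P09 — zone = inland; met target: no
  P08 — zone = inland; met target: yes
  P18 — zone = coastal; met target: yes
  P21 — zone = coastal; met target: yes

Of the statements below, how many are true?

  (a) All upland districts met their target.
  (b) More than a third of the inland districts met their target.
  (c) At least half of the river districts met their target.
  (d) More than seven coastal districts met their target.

(a) upland: |A| = 6, |A ∩ B| = 6; needs A ⊆ B, i.e. every element of A is in B (|A ∖ B| = 0) — true.
(b) inland: |A| = 7, |A ∩ B| = 3; needs |A ∩ B| / |A| > 1/3 — true.
(c) river: |A| = 5, |A ∩ B| = 3; needs |A ∩ B| ≥ |A ∖ B| — true.
(d) coastal: |A| = 8, |A ∩ B| = 8; needs |A ∩ B| > 7 — true.

4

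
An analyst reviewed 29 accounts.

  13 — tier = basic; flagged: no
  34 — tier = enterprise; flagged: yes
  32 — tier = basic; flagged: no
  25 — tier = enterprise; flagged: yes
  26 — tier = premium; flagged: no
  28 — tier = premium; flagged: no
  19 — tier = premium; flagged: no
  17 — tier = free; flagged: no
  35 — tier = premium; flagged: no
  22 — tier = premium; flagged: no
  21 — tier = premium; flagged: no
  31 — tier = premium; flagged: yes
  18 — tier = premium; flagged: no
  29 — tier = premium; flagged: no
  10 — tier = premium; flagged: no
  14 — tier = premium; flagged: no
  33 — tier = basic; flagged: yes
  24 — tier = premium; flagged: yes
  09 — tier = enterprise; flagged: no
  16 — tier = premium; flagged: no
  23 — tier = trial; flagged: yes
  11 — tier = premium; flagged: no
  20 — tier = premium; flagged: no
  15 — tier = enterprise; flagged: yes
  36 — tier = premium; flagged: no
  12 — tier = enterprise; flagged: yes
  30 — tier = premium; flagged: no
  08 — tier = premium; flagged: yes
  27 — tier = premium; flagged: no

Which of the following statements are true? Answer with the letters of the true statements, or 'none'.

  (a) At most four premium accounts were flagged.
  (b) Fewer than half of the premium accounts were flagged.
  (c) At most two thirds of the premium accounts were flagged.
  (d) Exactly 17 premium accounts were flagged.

(a), (b), (c)

|A| = 19, |A ∩ B| = 3, |A ∖ B| = 16.
(a) |A ∩ B| ≤ 4: holds.
(b) |A ∩ B| < |A ∖ B|: holds.
(c) |A ∩ B| / |A| ≤ 2/3: holds.
(d) |A ∩ B| = 17: fails.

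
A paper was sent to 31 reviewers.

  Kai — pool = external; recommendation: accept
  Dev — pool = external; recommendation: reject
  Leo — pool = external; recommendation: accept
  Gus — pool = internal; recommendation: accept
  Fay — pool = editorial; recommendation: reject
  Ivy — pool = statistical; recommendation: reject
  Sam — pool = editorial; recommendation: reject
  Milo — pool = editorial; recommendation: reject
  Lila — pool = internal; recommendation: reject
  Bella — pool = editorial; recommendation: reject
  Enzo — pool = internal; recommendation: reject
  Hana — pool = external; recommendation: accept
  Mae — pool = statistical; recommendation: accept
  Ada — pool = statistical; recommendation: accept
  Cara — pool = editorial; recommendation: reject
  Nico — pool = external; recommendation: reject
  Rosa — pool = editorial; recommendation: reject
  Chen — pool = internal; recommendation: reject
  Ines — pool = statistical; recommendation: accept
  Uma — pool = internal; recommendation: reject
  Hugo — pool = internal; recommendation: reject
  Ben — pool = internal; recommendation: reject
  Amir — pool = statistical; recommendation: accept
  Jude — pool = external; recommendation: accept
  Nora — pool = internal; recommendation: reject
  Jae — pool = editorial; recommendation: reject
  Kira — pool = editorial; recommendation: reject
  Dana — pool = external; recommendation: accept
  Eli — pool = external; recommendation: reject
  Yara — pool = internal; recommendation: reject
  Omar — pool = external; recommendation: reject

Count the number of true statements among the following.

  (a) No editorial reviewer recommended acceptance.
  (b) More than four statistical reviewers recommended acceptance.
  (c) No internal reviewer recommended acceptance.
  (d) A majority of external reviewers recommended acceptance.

2

(a) editorial: |A| = 8, |A ∩ B| = 0; needs A ∩ B = ∅ (|A ∩ B| = 0) — true.
(b) statistical: |A| = 5, |A ∩ B| = 4; needs |A ∩ B| > 4 — false.
(c) internal: |A| = 9, |A ∩ B| = 1; needs A ∩ B = ∅ (|A ∩ B| = 0) — false.
(d) external: |A| = 9, |A ∩ B| = 5; needs |A ∩ B| > |A ∖ B| — true.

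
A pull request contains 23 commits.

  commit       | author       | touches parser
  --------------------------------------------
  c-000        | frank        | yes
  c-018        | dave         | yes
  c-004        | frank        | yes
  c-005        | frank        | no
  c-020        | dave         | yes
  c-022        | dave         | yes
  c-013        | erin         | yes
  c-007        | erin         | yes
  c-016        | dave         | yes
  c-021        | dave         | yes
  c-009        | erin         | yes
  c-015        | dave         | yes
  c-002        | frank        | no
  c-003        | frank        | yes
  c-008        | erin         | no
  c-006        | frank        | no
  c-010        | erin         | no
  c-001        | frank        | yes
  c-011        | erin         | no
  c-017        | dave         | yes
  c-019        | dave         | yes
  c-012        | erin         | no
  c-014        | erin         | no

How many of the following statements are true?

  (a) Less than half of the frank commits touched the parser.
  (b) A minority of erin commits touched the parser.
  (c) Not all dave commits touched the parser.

1

(a) frank: |A| = 7, |A ∩ B| = 4; needs |A ∩ B| < |A ∖ B| — false.
(b) erin: |A| = 8, |A ∩ B| = 3; needs |A ∩ B| < |A ∖ B| — true.
(c) dave: |A| = 8, |A ∩ B| = 8; needs A ⊄ B (|A ∖ B| ≥ 1) — false.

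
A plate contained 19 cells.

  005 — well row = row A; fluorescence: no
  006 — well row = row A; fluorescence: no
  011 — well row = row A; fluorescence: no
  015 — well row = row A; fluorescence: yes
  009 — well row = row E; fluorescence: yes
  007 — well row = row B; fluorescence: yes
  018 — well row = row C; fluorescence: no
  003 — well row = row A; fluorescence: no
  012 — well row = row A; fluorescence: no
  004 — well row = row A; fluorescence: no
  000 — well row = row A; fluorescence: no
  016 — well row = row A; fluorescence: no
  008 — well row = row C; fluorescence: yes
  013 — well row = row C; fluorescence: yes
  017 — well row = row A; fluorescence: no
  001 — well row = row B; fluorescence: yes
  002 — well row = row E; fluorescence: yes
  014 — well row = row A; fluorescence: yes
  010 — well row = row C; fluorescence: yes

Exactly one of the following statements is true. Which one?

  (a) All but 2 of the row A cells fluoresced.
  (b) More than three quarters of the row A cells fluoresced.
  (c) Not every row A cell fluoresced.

|A| = 11, |A ∩ B| = 2, |A ∖ B| = 9.
(a) requires |A ∖ B| = 2: false.
(b) requires |A ∩ B| / |A| > 3/4: false.
(c) requires A ⊄ B (|A ∖ B| ≥ 1): true.

(c)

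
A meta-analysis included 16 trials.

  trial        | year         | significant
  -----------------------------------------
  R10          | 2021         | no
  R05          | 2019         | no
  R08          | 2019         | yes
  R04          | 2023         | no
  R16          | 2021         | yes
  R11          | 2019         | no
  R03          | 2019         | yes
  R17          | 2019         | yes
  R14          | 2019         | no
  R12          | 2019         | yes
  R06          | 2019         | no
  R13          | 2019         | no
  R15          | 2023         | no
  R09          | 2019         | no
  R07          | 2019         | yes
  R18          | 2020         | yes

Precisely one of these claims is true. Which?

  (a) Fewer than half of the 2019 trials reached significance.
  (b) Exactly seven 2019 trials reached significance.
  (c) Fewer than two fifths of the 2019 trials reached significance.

|A| = 11, |A ∩ B| = 5, |A ∖ B| = 6.
(a) requires |A ∩ B| < |A ∖ B|: true.
(b) requires |A ∩ B| = 7: false.
(c) requires |A ∩ B| / |A| < 2/5: false.

(a)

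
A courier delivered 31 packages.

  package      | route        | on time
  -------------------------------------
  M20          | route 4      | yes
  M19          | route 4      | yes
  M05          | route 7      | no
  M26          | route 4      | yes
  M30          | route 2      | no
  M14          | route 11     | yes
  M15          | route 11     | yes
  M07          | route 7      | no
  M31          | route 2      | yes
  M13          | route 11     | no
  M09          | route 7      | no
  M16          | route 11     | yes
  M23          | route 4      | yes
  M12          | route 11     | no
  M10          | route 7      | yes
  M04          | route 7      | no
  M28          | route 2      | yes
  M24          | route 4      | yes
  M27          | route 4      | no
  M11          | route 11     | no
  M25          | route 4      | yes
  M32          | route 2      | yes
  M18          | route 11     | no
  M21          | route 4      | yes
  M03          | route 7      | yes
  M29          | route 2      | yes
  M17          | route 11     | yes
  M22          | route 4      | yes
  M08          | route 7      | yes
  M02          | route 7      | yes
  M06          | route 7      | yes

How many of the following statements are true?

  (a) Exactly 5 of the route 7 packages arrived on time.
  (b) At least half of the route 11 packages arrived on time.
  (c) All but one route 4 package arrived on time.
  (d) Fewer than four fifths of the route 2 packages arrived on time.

3

(a) route 7: |A| = 9, |A ∩ B| = 5; needs |A ∩ B| = 5 — true.
(b) route 11: |A| = 8, |A ∩ B| = 4; needs |A ∩ B| ≥ |A ∖ B| — true.
(c) route 4: |A| = 9, |A ∩ B| = 8; needs |A ∖ B| = 1 — true.
(d) route 2: |A| = 5, |A ∩ B| = 4; needs |A ∩ B| / |A| < 4/5 — false.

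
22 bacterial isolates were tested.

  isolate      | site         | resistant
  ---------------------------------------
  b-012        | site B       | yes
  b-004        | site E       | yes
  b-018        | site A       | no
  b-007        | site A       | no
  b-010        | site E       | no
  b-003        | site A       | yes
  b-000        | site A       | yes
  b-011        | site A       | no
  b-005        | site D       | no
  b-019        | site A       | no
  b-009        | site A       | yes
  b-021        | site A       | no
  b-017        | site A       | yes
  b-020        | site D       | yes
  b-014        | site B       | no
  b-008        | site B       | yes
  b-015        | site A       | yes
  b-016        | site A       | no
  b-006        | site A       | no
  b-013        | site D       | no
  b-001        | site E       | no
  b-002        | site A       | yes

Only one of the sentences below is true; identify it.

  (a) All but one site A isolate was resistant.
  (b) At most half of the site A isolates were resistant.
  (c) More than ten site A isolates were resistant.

|A| = 13, |A ∩ B| = 6, |A ∖ B| = 7.
(a) requires |A ∖ B| = 1: false.
(b) requires |A ∩ B| ≤ |A ∖ B|: true.
(c) requires |A ∩ B| > 10: false.

(b)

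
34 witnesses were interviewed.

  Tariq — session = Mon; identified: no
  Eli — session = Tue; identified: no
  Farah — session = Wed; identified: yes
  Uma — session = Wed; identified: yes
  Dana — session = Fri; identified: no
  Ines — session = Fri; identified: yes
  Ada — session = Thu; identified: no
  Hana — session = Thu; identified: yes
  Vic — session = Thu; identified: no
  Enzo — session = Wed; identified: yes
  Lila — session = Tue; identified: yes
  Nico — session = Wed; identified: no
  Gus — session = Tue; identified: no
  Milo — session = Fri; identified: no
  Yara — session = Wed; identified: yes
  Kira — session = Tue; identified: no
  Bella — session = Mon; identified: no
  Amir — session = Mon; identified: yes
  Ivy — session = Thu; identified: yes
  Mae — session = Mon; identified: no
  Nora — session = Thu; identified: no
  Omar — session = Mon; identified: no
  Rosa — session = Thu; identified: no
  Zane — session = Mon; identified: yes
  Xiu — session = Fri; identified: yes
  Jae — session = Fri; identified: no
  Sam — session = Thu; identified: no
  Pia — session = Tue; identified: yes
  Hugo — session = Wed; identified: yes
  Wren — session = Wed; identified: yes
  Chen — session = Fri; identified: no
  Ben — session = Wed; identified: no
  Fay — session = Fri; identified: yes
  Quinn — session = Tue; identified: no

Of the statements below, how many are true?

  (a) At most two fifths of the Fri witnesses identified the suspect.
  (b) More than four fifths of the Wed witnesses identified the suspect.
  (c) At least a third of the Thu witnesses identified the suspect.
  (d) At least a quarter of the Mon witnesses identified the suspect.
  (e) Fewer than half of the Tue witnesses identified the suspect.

(a) Fri: |A| = 7, |A ∩ B| = 3; needs |A ∩ B| / |A| ≤ 2/5 — false.
(b) Wed: |A| = 8, |A ∩ B| = 6; needs |A ∩ B| / |A| > 4/5 — false.
(c) Thu: |A| = 7, |A ∩ B| = 2; needs |A ∩ B| / |A| ≥ 1/3 — false.
(d) Mon: |A| = 6, |A ∩ B| = 2; needs |A ∩ B| / |A| ≥ 1/4 — true.
(e) Tue: |A| = 6, |A ∩ B| = 2; needs |A ∩ B| < |A ∖ B| — true.

2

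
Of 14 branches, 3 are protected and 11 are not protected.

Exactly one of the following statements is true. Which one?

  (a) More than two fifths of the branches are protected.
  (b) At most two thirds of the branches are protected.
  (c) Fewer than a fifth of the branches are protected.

|A| = 14, |A ∩ B| = 3, |A ∖ B| = 11.
(a) requires |A ∩ B| / |A| > 2/5: false.
(b) requires |A ∩ B| / |A| ≤ 2/3: true.
(c) requires |A ∩ B| / |A| < 1/5: false.

(b)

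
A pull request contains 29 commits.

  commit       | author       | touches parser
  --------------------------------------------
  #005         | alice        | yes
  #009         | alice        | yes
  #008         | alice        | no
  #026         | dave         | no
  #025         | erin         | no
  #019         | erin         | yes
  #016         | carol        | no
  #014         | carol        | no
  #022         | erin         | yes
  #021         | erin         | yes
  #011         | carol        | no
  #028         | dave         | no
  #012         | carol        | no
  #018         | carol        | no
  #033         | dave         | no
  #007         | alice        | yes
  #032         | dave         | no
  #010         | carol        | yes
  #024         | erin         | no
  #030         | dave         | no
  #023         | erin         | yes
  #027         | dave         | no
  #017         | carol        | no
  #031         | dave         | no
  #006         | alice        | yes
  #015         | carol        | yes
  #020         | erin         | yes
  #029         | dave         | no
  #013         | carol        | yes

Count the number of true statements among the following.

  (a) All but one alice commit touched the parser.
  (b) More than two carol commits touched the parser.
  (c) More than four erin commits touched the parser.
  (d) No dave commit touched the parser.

(a) alice: |A| = 5, |A ∩ B| = 4; needs |A ∖ B| = 1 — true.
(b) carol: |A| = 9, |A ∩ B| = 3; needs |A ∩ B| > 2 — true.
(c) erin: |A| = 7, |A ∩ B| = 5; needs |A ∩ B| > 4 — true.
(d) dave: |A| = 8, |A ∩ B| = 0; needs A ∩ B = ∅ (|A ∩ B| = 0) — true.

4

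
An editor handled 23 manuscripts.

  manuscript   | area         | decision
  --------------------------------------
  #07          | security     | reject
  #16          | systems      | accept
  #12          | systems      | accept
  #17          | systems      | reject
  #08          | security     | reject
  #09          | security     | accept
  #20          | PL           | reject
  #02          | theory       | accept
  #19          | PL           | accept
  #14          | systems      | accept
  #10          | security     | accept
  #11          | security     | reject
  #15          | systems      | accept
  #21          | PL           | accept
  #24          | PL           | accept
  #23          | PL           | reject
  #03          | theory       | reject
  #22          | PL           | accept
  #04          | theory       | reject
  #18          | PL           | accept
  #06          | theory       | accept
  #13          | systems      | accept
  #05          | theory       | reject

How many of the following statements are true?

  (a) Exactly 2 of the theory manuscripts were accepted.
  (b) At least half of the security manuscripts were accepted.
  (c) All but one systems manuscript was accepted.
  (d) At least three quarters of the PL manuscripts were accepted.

2

(a) theory: |A| = 5, |A ∩ B| = 2; needs |A ∩ B| = 2 — true.
(b) security: |A| = 5, |A ∩ B| = 2; needs |A ∩ B| ≥ |A ∖ B| — false.
(c) systems: |A| = 6, |A ∩ B| = 5; needs |A ∖ B| = 1 — true.
(d) PL: |A| = 7, |A ∩ B| = 5; needs |A ∩ B| / |A| ≥ 3/4 — false.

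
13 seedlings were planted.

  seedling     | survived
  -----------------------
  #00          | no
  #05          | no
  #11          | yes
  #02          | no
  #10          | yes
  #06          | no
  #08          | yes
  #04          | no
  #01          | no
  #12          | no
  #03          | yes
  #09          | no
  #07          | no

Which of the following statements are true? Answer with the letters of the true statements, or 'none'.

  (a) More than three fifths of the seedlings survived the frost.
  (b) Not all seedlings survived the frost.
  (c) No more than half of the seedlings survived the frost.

(b), (c)

|A| = 13, |A ∩ B| = 4, |A ∖ B| = 9.
(a) |A ∩ B| / |A| > 3/5: fails.
(b) A ⊄ B (|A ∖ B| ≥ 1): holds.
(c) |A ∩ B| ≤ |A ∖ B|: holds.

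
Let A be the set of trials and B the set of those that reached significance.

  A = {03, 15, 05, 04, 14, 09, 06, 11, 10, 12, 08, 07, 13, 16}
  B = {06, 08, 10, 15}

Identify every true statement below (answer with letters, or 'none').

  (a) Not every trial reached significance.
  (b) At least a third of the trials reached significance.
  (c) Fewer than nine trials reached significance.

|A| = 14, |A ∩ B| = 4, |A ∖ B| = 10.
(a) A ⊄ B (|A ∖ B| ≥ 1): holds.
(b) |A ∩ B| / |A| ≥ 1/3: fails.
(c) |A ∩ B| < 9: holds.

(a), (c)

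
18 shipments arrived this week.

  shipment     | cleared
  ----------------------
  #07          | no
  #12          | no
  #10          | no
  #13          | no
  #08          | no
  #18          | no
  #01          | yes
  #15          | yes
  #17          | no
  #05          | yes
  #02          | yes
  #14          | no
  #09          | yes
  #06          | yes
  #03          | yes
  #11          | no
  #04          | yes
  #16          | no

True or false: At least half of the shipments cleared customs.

The determiner here denotes the relation: |A ∩ B| ≥ |A ∖ B|.
|A| = 18, |A ∩ B| = 8, |A ∖ B| = 10.
8 < 10, so the statement is false.

False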